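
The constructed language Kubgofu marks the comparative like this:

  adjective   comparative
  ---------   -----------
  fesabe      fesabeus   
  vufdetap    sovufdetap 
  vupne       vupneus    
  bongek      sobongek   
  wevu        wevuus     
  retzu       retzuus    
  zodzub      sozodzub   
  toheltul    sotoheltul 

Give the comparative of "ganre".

bongek and vupne both have last vowel 'e' yet inflect differently (sobongek, vupneus), so the last vowel is not what conditions the rule; whether the stem ends in a vowel or a consonant is.
"ganre" ends in a vowel. The stems ending in a vowel (vupne → vupneus, retzu → retzuus, wevu → wevuus) add -us.
The other pattern: stems ending in a consonant add the prefix so-.
So ganre → ganreus.

ganreus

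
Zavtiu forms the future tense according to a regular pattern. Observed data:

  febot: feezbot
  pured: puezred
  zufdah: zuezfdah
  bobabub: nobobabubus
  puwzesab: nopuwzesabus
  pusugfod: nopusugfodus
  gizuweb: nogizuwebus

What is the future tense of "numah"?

nuezmah

pured and pusugfod both end in -d yet inflect differently (puezred, nopusugfodus), so the final letter is not what conditions the rule; the number of vowels is.
"numah" has 2 vowels. The stems with 2 vowels (febot → feezbot, pured → puezred, zufdah → zuezfdah) insert -ez- after the first vowel.
So numah → nuezmah.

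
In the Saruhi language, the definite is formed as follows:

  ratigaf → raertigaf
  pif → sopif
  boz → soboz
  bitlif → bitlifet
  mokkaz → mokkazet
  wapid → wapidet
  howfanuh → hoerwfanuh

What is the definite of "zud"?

sozud

"zud" has 1 vowel. The stems with 1 vowel (pif → sopif, boz → soboz) add the prefix so-.
The other patterns: stems with 2 vowels add -et; stems with 3 vowels insert -er- after the first vowel.
So zud → sozud.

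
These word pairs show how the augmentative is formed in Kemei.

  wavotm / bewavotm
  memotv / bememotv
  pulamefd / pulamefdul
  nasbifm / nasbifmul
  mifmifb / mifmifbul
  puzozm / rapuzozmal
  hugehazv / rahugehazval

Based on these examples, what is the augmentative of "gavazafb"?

gavazafbul

"gavazafb" has second-to-last letter 'f'. The stems whose second-to-last letter is 'f' (pulamefd → pulamefdul, nasbifm → nasbifmul, mifmifb → mifmifbul) add -ul.
So gavazafb → gavazafbul.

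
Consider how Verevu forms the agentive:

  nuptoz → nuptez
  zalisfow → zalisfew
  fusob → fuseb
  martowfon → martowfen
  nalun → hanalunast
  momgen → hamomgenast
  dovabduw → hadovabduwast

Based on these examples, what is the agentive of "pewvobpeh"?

martowfon and nalun both end in -n yet inflect differently (martowfen, hanalunast), so the final letter is not what conditions the rule; the last vowel is.
"pewvobpeh" has last vowel 'e'. The one such stem in the data (momgen → hamomgenast) adds ha- … -ast around the stem, so the same rule applies.
The other pattern: stems whose last vowel is 'o' change the last vowel to 'e'.
So pewvobpeh → hapewvobpehast.

hapewvobpehast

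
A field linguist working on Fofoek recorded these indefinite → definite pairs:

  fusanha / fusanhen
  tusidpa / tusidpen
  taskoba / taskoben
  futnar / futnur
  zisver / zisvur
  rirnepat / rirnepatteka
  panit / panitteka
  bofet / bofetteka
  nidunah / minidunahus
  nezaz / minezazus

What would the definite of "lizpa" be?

lizpen

fusanha and futnar both have last vowel 'a' yet inflect differently (fusanhen, futnur), so the last vowel is not what conditions the rule; the final letter is.
"lizpa" ends in -a. The stems ending in -a (fusanha → fusanhen, tusidpa → tusidpen, taskoba → taskoben) drop the final letter and add -en.
So lizpa → lizpen.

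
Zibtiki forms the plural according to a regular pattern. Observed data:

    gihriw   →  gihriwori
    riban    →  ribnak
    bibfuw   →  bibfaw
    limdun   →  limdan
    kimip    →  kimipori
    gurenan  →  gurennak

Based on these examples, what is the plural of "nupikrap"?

gurenan and limdun both end in -n yet inflect differently (gurennak, limdan), so the final letter is not what conditions the rule; the last vowel is.
"nupikrap" has last vowel 'a'. The stems whose last vowel is 'a' (gurenan → gurennak, riban → ribnak) delete the last vowel and add -ak.
So nupikrap → nupikrpak.

nupikrpak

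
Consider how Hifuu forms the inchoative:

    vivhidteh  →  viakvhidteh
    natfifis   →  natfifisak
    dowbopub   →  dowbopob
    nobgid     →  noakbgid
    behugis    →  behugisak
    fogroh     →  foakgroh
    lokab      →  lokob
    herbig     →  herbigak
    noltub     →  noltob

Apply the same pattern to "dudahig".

nobgid and herbig both have last vowel 'i' yet inflect differently (noakbgid, herbigak), so the last vowel is not what conditions the rule; the final letter is.
"dudahig" ends in -g. The one such stem in the data (herbig → herbigak) adds -ak, so the same rule applies.
The other patterns: stems ending in -d or -h insert -ak- after the first vowel; stems ending in -b change the last vowel to 'o'.
So dudahig → dudahigak.

dudahigak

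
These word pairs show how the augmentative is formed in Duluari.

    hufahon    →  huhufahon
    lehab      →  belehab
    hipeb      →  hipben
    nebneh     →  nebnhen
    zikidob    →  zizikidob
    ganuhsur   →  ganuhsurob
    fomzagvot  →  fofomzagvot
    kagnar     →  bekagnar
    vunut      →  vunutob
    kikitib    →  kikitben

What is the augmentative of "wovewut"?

"wovewut" has last vowel 'u'. The stems whose last vowel is 'u' (vunut → vunutob, ganuhsur → ganuhsurob) add -ob.
The other patterns: stems whose last vowel is 'a' add the prefix be-; stems whose last vowel is 'o' repeat the first consonant+vowel as a prefix; stems whose last vowel is 'e' or 'i' delete the last vowel and add -en.
So wovewut → wovewutob.

wovewutob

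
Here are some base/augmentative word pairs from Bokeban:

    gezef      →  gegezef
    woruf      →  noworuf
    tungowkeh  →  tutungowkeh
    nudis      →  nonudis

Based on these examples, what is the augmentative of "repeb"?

rerepeb

gezef and woruf both end in -f yet inflect differently (gegezef, noworuf), so the final letter is not what conditions the rule; the last vowel is.
"repeb" has last vowel 'e'. The stems whose last vowel is 'e' (gezef → gegezef, tungowkeh → tutungowkeh) repeat the first consonant+vowel as a prefix.
The other pattern: stems whose last vowel is 'i' or 'u' add the prefix no-.
So repeb → rerepeb.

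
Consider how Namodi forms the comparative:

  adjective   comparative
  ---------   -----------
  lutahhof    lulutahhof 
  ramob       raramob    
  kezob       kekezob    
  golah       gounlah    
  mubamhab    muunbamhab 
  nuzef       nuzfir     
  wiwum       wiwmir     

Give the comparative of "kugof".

kukugof

ramob and mubamhab both end in -b yet inflect differently (raramob, muunbamhab), so the final letter is not what conditions the rule; the last vowel is.
"kugof" has last vowel 'o'. The stems whose last vowel is 'o' (lutahhof → lulutahhof, ramob → raramob, kezob → kekezob) repeat the first consonant+vowel as a prefix.
The other patterns: stems whose last vowel is 'a' insert -un- after the first vowel; stems whose last vowel is 'e' or 'u' delete the last vowel and add -ir.
So kugof → kukugof.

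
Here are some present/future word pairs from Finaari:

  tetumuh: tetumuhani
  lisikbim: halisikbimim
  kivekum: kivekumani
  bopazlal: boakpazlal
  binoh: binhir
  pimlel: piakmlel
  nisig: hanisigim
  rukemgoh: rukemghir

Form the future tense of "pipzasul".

pipzasulani

tetumuh and rukemgoh both end in -h yet inflect differently (tetumuhani, rukemghir), so the final letter is not what conditions the rule; the last vowel is.
"pipzasul" has last vowel 'u'. The stems whose last vowel is 'u' (kivekum → kivekumani, tetumuh → tetumuhani) add -ani.
So pipzasul → pipzasulani.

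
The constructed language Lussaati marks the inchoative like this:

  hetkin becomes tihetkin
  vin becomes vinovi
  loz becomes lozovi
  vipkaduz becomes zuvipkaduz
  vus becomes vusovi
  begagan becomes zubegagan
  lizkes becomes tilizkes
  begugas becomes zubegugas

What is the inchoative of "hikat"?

tihikat

vin and hetkin both end in -n yet inflect differently (vinovi, tihetkin), so the final letter is not what conditions the rule; the number of vowels is.
"hikat" has 2 vowels. The stems with 2 vowels (hetkin → tihetkin, lizkes → tilizkes) add the prefix ti-.
So hikat → tihikat.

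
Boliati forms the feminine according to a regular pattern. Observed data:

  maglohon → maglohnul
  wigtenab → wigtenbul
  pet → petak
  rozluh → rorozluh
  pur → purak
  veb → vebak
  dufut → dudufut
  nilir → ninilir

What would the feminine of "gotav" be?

pur and nilir both end in -r yet inflect differently (purak, ninilir), so the final letter is not what conditions the rule; the number of vowels is.
"gotav" has 2 vowels. The stems with 2 vowels (rozluh → rorozluh, nilir → ninilir, dufut → dudufut) repeat the first consonant+vowel as a prefix.
The other patterns: stems with 1 vowel add -ak; stems with 3 vowels delete the last vowel and add -ul.
So gotav → gogotav.

gogotav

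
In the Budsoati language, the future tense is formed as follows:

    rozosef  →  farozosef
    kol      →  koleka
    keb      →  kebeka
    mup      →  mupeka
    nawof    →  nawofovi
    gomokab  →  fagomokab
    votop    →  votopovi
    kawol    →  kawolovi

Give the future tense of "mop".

mopeka

kol and kawol both end in -l yet inflect differently (koleka, kawolovi), so the final letter is not what conditions the rule; the number of vowels is.
"mop" has 1 vowel. The stems with 1 vowel (mup → mupeka, kol → koleka, keb → kebeka) add -eka.
The other patterns: stems with 2 vowels add -ovi; stems with 3 vowels add the prefix fa-.
So mop → mopeka.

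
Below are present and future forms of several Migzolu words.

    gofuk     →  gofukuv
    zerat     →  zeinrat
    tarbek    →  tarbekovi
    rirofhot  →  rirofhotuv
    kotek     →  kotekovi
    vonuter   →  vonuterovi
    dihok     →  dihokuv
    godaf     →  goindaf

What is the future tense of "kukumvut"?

kukumvutuv

kotek and dihok both end in -k yet inflect differently (kotekovi, dihokuv), so the final letter is not what conditions the rule; the last vowel is.
"kukumvut" has last vowel 'u'. The one such stem in the data (gofuk → gofukuv) adds -uv, so the same rule applies.
The other patterns: stems whose last vowel is 'a' insert -in- after the first vowel; stems whose last vowel is 'e' add -ovi.
So kukumvut → kukumvutuv.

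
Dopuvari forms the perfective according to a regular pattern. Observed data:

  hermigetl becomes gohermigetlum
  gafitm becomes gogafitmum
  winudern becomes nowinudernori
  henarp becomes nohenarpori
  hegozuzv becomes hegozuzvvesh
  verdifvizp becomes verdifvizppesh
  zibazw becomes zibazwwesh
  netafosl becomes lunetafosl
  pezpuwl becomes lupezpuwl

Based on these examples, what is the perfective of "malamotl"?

gomalamotlum

henarp and verdifvizp both end in -p yet inflect differently (nohenarpori, verdifvizppesh), so the final letter is not what conditions the rule; the second-to-last letter is.
"malamotl" has second-to-last letter 't'. The stems whose second-to-last letter is 't' (hermigetl → gohermigetlum, gafitm → gogafitmum) add go- … -um around the stem.
The other patterns: stems whose second-to-last letter is 'r' add no- … -ori around the stem; stems whose second-to-last letter is 'z' double the final consonant and add -esh; stems whose second-to-last letter is 's' or 'w' add the prefix lu-.
So malamotl → gomalamotlum.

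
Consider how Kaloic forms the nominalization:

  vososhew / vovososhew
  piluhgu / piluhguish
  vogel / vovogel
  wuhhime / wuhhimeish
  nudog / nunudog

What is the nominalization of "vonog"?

wuhhime and vososhew both have last vowel 'e' yet inflect differently (wuhhimeish, vovososhew), so the last vowel is not what conditions the rule; whether the stem ends in a vowel or a consonant is.
"vonog" ends in a consonant. The stems ending in a consonant (nudog → nunudog, vososhew → vovososhew, vogel → vovogel) repeat the first consonant+vowel as a prefix.
So vonog → vovonog.

vovonog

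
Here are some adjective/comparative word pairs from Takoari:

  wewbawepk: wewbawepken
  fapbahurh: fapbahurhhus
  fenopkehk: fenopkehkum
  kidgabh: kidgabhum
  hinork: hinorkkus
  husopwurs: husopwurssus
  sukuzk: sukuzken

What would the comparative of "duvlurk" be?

"duvlurk" has second-to-last letter 'r'. The stems whose second-to-last letter is 'r' (husopwurs → husopwurssus, hinork → hinorkkus, fapbahurh → fapbahurhhus) double the final consonant and add -us.
The other patterns: stems whose second-to-last letter is 'b' or 'h' add -um; stems whose second-to-last letter is 'p' or 'z' add -en.
So duvlurk → duvlurkkus.

duvlurkkus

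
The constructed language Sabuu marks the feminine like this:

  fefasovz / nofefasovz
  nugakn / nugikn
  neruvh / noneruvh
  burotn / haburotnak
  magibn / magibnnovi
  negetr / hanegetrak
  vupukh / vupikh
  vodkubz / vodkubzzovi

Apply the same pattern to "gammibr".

"gammibr" has second-to-last letter 'b'. The stems whose second-to-last letter is 'b' (vodkubz → vodkubzzovi, magibn → magibnnovi) double the final consonant and add -ovi.
So gammibr → gammibrrovi.

gammibrrovi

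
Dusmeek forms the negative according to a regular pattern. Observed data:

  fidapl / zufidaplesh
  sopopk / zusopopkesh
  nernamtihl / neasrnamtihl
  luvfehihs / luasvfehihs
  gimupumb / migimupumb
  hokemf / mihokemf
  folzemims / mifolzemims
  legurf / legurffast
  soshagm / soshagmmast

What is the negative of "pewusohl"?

fidapl and nernamtihl both end in -l yet inflect differently (zufidaplesh, neasrnamtihl), so the final letter is not what conditions the rule; the second-to-last letter is.
"pewusohl" has second-to-last letter 'h'. The stems whose second-to-last letter is 'h' (nernamtihl → neasrnamtihl, luvfehihs → luasvfehihs) insert -as- after the first vowel.
So pewusohl → peaswusohl.

peaswusohl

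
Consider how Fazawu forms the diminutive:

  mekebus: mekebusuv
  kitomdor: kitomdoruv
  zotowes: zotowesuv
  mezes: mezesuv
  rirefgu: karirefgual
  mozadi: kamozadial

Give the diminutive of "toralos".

toralosuv

"toralos" ends in a consonant. The stems ending in a consonant (mekebus → mekebusuv, kitomdor → kitomdoruv, zotowes → zotowesuv) add -uv.
So toralos → toralosuv.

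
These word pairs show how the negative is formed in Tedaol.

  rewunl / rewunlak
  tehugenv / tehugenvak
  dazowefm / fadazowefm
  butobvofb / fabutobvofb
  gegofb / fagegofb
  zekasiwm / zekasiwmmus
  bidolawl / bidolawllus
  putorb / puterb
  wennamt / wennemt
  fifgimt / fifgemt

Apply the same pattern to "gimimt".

dazowefm and zekasiwm both end in -m yet inflect differently (fadazowefm, zekasiwmmus), so the final letter is not what conditions the rule; the second-to-last letter is.
"gimimt" has second-to-last letter 'm'. The stems whose second-to-last letter is 'm' (wennamt → wennemt, fifgimt → fifgemt) change the last vowel to 'e'.
So gimimt → gimemt.

gimemt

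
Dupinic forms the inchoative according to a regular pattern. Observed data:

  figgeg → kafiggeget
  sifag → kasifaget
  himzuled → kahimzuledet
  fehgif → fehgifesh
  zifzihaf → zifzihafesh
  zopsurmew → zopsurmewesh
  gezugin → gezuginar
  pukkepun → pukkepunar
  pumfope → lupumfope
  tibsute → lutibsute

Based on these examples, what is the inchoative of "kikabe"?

sifag and zifzihaf both have last vowel 'a' yet inflect differently (kasifaget, zifzihafesh), so the last vowel is not what conditions the rule; the final letter is.
"kikabe" ends in -e. The stems ending in -e (pumfope → lupumfope, tibsute → lutibsute) add the prefix lu-.
The other patterns: stems ending in -d or -g add ka- … -et around the stem; stems ending in -f or -w add -esh; stems ending in -n add -ar.
So kikabe → lukikabe.

lukikabe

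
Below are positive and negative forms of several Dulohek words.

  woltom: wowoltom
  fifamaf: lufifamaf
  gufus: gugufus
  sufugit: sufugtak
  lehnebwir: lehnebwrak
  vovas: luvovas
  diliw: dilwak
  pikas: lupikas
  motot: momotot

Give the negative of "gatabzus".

"gatabzus" has last vowel 'u'. The one such stem in the data (gufus → gugufus) repeats the first consonant+vowel as a prefix (as do motot, woltom), so the same rule applies.
The other patterns: stems whose last vowel is 'i' delete the last vowel and add -ak; stems whose last vowel is 'a' add the prefix lu-.
So gatabzus → gagatabzus.

gagatabzus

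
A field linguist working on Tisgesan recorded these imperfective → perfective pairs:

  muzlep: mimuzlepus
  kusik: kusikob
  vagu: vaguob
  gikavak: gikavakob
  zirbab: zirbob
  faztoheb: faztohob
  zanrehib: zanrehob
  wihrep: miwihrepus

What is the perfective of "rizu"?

rizuob

"rizu" ends in -u. The one such stem in the data (vagu → vaguob) adds -ob, so the same rule applies.
The other patterns: stems ending in -p add mi- … -us around the stem; stems ending in -b change the last vowel to 'o'.
So rizu → rizuob.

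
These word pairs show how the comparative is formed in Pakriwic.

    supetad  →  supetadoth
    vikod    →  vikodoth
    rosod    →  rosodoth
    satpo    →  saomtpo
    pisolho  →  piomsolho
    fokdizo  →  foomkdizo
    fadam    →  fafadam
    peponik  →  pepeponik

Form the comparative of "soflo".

vikod and satpo both have last vowel 'o' yet inflect differently (vikodoth, saomtpo), so the last vowel is not what conditions the rule; the final letter is.
"soflo" ends in -o. The stems ending in -o (satpo → saomtpo, pisolho → piomsolho, fokdizo → foomkdizo) insert -om- after the first vowel.
So soflo → soomflo.

soomflo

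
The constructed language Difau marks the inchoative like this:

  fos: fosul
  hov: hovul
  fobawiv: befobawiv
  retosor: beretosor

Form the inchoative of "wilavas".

"wilavas" has 3 vowels. The stems with 3 vowels (fobawiv → befobawiv, retosor → beretosor) add the prefix be-.
So wilavas → bewilavas.

bewilavas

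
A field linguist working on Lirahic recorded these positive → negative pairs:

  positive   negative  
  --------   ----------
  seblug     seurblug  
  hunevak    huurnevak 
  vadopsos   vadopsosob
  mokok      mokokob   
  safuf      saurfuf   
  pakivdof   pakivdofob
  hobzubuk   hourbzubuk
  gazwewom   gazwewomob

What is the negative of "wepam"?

weurpam

mokok and hobzubuk both end in -k yet inflect differently (mokokob, hourbzubuk), so the final letter is not what conditions the rule; the last vowel is.
"wepam" has last vowel 'a'. The one such stem in the data (hunevak → huurnevak) inserts -ur- after the first vowel (as do hobzubuk, seblug), so the same rule applies.
The other pattern: stems whose last vowel is 'o' add -ob.
So wepam → weurpam.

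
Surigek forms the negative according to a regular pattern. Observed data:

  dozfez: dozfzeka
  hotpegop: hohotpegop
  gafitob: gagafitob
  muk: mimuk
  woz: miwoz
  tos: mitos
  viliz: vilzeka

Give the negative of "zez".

"zez" has 1 vowel. The stems with 1 vowel (woz → miwoz, muk → mimuk, tos → mitos) add the prefix mi-.
The other patterns: stems with 2 vowels delete the last vowel and add -eka; stems with 3 vowels repeat the first consonant+vowel as a prefix.
So zez → mizez.

mizez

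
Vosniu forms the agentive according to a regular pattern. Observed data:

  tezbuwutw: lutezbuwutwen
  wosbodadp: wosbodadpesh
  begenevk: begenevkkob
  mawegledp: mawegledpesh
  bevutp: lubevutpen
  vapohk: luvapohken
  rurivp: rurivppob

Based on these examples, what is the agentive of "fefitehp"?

"fefitehp" has second-to-last letter 'h'. The one such stem in the data (vapohk → luvapohken) adds lu- … -en around the stem, so the same rule applies.
The other patterns: stems whose second-to-last letter is 'd' add -esh; stems whose second-to-last letter is 'v' double the final consonant and add -ob.
So fefitehp → lufefitehpen.

lufefitehpen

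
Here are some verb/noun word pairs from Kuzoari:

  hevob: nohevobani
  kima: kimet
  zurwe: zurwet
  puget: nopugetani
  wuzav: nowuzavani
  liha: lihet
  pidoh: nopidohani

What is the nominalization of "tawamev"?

"tawamev" ends in a consonant. The stems ending in a consonant (hevob → nohevobani, pidoh → nopidohani, wuzav → nowuzavani) add no- … -ani around the stem.
The other pattern: stems ending in a vowel drop the final letter and add -et.
So tawamev → notawamevani.

notawamevani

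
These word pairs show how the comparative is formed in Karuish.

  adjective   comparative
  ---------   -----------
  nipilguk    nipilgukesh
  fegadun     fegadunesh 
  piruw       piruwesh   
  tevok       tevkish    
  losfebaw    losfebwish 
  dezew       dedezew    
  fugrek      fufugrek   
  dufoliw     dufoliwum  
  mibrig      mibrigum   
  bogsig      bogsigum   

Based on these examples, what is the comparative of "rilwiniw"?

nipilguk and tevok both end in -k yet inflect differently (nipilgukesh, tevkish), so the final letter is not what conditions the rule; the last vowel is.
"rilwiniw" has last vowel 'i'. The stems whose last vowel is 'i' (dufoliw → dufoliwum, mibrig → mibrigum, bogsig → bogsigum) add -um.
The other patterns: stems whose last vowel is 'u' add -esh; stems whose last vowel is 'a' or 'o' delete the last vowel and add -ish; stems whose last vowel is 'e' repeat the first consonant+vowel as a prefix.
So rilwiniw → rilwiniwum.

rilwiniwum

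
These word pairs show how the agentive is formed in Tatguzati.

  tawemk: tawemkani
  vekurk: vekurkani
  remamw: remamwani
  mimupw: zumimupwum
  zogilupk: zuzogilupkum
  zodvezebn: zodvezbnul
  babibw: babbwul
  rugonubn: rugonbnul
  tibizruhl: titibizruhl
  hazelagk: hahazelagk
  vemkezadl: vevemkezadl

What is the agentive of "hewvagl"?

remamw and mimupw both end in -w yet inflect differently (remamwani, zumimupwum), so the final letter is not what conditions the rule; the second-to-last letter is.
"hewvagl" has second-to-last letter 'g'. The one such stem in the data (hazelagk → hahazelagk) repeats the first consonant+vowel as a prefix (as do tibizruhl, vemkezadl), so the same rule applies.
So hewvagl → hehewvagl.

hehewvagl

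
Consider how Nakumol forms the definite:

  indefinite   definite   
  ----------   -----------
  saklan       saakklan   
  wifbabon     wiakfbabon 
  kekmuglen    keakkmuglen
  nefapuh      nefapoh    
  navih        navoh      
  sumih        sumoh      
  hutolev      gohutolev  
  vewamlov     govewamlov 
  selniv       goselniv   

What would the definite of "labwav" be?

golabwav

kekmuglen and hutolev both have last vowel 'e' yet inflect differently (keakkmuglen, gohutolev), so the last vowel is not what conditions the rule; the final letter is.
"labwav" ends in -v. The stems ending in -v (hutolev → gohutolev, vewamlov → govewamlov, selniv → goselniv) add the prefix go-.
So labwav → golabwav.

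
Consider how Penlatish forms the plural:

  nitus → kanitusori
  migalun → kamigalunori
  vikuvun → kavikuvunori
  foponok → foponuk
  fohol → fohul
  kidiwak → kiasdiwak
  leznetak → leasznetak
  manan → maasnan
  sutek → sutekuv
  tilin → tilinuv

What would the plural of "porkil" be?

porkiluv

foponok and kidiwak both end in -k yet inflect differently (foponuk, kiasdiwak), so the final letter is not what conditions the rule; the last vowel is.
"porkil" has last vowel 'i'. The one such stem in the data (tilin → tilinuv) adds -uv, so the same rule applies.
So porkil → porkiluv.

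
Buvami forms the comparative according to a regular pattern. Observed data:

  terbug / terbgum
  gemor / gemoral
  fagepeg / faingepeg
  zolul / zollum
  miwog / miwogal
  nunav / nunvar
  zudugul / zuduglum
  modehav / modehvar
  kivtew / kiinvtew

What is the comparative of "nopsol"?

nopsolal

terbug and miwog both end in -g yet inflect differently (terbgum, miwogal), so the final letter is not what conditions the rule; the last vowel is.
"nopsol" has last vowel 'o'. The stems whose last vowel is 'o' (gemor → gemoral, miwog → miwogal) add -al.
The other patterns: stems whose last vowel is 'u' delete the last vowel and add -um; stems whose last vowel is 'a' delete the last vowel and add -ar; stems whose last vowel is 'e' insert -in- after the first vowel.
So nopsol → nopsolal.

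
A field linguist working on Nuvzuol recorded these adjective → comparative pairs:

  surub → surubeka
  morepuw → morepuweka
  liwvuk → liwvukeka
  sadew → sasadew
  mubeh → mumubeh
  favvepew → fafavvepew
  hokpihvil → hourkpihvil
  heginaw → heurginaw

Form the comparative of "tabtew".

"tabtew" has last vowel 'e'. The stems whose last vowel is 'e' (sadew → sasadew, mubeh → mumubeh, favvepew → fafavvepew) repeat the first consonant+vowel as a prefix.
The other patterns: stems whose last vowel is 'u' add -eka; stems whose last vowel is 'a' or 'i' insert -ur- after the first vowel.
So tabtew → tatabtew.

tatabtew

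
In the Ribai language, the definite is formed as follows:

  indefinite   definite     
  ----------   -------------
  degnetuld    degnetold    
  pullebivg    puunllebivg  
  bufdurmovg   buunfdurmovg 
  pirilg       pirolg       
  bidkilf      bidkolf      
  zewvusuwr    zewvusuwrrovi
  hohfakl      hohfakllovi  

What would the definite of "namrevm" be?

naunmrevm

pirilg and pullebivg both end in -g yet inflect differently (pirolg, puunllebivg), so the final letter is not what conditions the rule; the second-to-last letter is.
"namrevm" has second-to-last letter 'v'. The stems whose second-to-last letter is 'v' (pullebivg → puunllebivg, bufdurmovg → buunfdurmovg) insert -un- after the first vowel.
The other patterns: stems whose second-to-last letter is 'l' change the last vowel to 'o'; stems whose second-to-last letter is 'k' or 'w' double the final consonant and add -ovi.
So namrevm → naunmrevm.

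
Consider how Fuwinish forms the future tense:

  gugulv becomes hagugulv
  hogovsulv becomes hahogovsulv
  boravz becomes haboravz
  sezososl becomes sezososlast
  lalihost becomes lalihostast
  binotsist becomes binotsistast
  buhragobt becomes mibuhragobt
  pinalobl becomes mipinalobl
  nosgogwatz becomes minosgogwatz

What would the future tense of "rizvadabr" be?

lalihost and buhragobt both end in -t yet inflect differently (lalihostast, mibuhragobt), so the final letter is not what conditions the rule; the second-to-last letter is.
"rizvadabr" has second-to-last letter 'b'. The stems whose second-to-last letter is 'b' (buhragobt → mibuhragobt, pinalobl → mipinalobl) add the prefix mi-.
So rizvadabr → mirizvadabr.

mirizvadabr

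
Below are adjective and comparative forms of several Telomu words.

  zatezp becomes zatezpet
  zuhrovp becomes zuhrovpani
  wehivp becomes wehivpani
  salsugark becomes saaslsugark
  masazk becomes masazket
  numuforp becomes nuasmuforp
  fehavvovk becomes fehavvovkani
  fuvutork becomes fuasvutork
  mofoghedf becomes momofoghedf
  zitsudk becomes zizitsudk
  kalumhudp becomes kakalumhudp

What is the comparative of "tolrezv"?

tolrezvet

"tolrezv" has second-to-last letter 'z'. The stems whose second-to-last letter is 'z' (zatezp → zatezpet, masazk → masazket) add -et.
So tolrezv → tolrezvet.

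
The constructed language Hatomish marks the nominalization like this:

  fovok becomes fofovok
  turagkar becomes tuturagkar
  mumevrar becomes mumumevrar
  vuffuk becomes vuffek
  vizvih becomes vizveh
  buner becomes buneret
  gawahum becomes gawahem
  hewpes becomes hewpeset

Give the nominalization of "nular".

nunular

mumevrar and buner both end in -r yet inflect differently (mumumevrar, buneret), so the final letter is not what conditions the rule; the last vowel is.
"nular" has last vowel 'a'. The stems whose last vowel is 'a' (mumevrar → mumumevrar, turagkar → tuturagkar) repeat the first consonant+vowel as a prefix.
The other patterns: stems whose last vowel is 'e' add -et; stems whose last vowel is 'i' or 'u' change the last vowel to 'e'.
So nular → nunular.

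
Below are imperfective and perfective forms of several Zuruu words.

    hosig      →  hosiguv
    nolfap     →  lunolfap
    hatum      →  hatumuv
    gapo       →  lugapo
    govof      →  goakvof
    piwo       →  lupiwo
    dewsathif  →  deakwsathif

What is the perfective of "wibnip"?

luwibnip

dewsathif and hosig both have last vowel 'i' yet inflect differently (deakwsathif, hosiguv), so the last vowel is not what conditions the rule; the final letter is.
"wibnip" ends in -p. The one such stem in the data (nolfap → lunolfap) adds the prefix lu-, so the same rule applies.
So wibnip → luwibnip.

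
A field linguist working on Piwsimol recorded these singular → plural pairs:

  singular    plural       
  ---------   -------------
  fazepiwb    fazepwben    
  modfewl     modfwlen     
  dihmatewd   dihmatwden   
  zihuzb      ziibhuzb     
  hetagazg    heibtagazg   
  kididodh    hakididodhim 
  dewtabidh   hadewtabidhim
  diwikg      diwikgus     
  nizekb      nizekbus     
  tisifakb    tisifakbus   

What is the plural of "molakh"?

"molakh" has second-to-last letter 'k'. The stems whose second-to-last letter is 'k' (diwikg → diwikgus, nizekb → nizekbus, tisifakb → tisifakbus) add -us.
The other patterns: stems whose second-to-last letter is 'w' delete the last vowel and add -en; stems whose second-to-last letter is 'z' insert -ib- after the first vowel; stems whose second-to-last letter is 'd' add ha- … -im around the stem.
So molakh → molakhus.

molakhus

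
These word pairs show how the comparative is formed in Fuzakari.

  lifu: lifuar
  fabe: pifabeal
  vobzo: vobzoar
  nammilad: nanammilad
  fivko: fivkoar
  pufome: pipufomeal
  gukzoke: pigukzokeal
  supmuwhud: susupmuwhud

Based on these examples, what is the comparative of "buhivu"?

"buhivu" ends in -u. The one such stem in the data (lifu → lifuar) adds -ar, so the same rule applies.
So buhivu → buhivuar.

buhivuar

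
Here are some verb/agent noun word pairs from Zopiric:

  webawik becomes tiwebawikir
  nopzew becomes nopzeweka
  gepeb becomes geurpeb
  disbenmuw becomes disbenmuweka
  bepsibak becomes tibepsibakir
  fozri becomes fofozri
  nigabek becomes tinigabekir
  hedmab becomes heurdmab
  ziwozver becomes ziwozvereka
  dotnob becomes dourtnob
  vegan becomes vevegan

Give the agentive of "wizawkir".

"wizawkir" ends in -r. The one such stem in the data (ziwozver → ziwozvereka) adds -eka, so the same rule applies.
The other patterns: stems ending in -i or -n repeat the first consonant+vowel as a prefix; stems ending in -b insert -ur- after the first vowel; stems ending in -k add ti- … -ir around the stem.
So wizawkir → wizawkireka.

wizawkireka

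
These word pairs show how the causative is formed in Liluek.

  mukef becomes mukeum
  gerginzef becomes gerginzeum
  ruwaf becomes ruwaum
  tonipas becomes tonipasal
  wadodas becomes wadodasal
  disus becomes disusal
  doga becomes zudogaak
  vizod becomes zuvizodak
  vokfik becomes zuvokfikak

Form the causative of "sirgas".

sirgasal

ruwaf and tonipas both have last vowel 'a' yet inflect differently (ruwaum, tonipasal), so the last vowel is not what conditions the rule; the final letter is.
"sirgas" ends in -s. The stems ending in -s (tonipas → tonipasal, wadodas → wadodasal, disus → disusal) add -al.
So sirgas → sirgasal.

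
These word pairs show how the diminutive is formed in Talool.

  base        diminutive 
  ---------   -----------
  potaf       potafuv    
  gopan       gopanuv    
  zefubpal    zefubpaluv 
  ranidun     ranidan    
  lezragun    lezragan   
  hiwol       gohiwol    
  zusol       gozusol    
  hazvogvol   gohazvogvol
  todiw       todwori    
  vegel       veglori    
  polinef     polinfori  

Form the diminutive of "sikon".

gopan and ranidun both end in -n yet inflect differently (gopanuv, ranidan), so the final letter is not what conditions the rule; the last vowel is.
"sikon" has last vowel 'o'. The stems whose last vowel is 'o' (hiwol → gohiwol, zusol → gozusol, hazvogvol → gohazvogvol) add the prefix go-.
The other patterns: stems whose last vowel is 'a' add -uv; stems whose last vowel is 'u' change the last vowel to 'a'; stems whose last vowel is 'e' or 'i' delete the last vowel and add -ori.
So sikon → gosikon.

gosikon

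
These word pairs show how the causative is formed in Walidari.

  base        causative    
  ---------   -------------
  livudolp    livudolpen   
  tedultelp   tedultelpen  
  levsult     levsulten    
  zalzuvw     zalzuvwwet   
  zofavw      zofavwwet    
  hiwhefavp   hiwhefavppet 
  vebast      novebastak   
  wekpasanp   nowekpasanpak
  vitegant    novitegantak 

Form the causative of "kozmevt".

kozmevttet

livudolp and hiwhefavp both end in -p yet inflect differently (livudolpen, hiwhefavppet), so the final letter is not what conditions the rule; the second-to-last letter is.
"kozmevt" has second-to-last letter 'v'. The stems whose second-to-last letter is 'v' (zalzuvw → zalzuvwwet, zofavw → zofavwwet, hiwhefavp → hiwhefavppet) double the final consonant and add -et.
The other patterns: stems whose second-to-last letter is 'l' add -en; stems whose second-to-last letter is 'n' or 's' add no- … -ak around the stem.
So kozmevt → kozmevttet.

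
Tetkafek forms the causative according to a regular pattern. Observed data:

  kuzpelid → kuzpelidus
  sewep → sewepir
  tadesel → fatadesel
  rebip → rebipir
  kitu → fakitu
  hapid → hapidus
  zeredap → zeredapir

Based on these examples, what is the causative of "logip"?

"logip" ends in -p. The stems ending in -p (zeredap → zeredapir, sewep → sewepir, rebip → rebipir) add -ir.
So logip → logipir.

logipir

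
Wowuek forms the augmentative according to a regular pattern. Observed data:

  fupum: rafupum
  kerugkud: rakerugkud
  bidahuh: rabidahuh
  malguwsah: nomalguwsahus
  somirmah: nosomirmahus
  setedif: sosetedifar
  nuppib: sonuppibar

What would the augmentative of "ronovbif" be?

soronovbifar

bidahuh and malguwsah both end in -h yet inflect differently (rabidahuh, nomalguwsahus), so the final letter is not what conditions the rule; the last vowel is.
"ronovbif" has last vowel 'i'. The stems whose last vowel is 'i' (setedif → sosetedifar, nuppib → sonuppibar) add so- … -ar around the stem.
The other patterns: stems whose last vowel is 'u' add the prefix ra-; stems whose last vowel is 'a' add no- … -us around the stem.
So ronovbif → soronovbifar.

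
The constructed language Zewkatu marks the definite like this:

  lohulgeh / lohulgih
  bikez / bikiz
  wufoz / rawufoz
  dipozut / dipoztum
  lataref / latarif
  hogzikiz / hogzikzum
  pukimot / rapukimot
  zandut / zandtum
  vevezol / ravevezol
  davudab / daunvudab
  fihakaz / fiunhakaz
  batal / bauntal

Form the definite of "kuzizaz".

wufoz and bikez both end in -z yet inflect differently (rawufoz, bikiz), so the final letter is not what conditions the rule; the last vowel is.
"kuzizaz" has last vowel 'a'. The stems whose last vowel is 'a' (davudab → daunvudab, batal → bauntal, fihakaz → fiunhakaz) insert -un- after the first vowel.
So kuzizaz → kuunzizaz.

kuunzizaz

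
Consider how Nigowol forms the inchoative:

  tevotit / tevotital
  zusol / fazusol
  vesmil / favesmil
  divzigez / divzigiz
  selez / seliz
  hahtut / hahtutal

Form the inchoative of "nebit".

nebital

tevotit and vesmil both have last vowel 'i' yet inflect differently (tevotital, favesmil), so the last vowel is not what conditions the rule; the final letter is.
"nebit" ends in -t. The stems ending in -t (tevotit → tevotital, hahtut → hahtutal) add -al.
So nebit → nebital.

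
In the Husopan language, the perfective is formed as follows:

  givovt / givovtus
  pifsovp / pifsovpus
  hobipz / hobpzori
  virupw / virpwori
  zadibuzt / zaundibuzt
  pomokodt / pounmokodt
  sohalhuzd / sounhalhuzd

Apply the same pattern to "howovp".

givovt and zadibuzt both end in -t yet inflect differently (givovtus, zaundibuzt), so the final letter is not what conditions the rule; the second-to-last letter is.
"howovp" has second-to-last letter 'v'. The stems whose second-to-last letter is 'v' (givovt → givovtus, pifsovp → pifsovpus) add -us.
The other patterns: stems whose second-to-last letter is 'p' delete the last vowel and add -ori; stems whose second-to-last letter is 'd' or 'z' insert -un- after the first vowel.
So howovp → howovpus.

howovpus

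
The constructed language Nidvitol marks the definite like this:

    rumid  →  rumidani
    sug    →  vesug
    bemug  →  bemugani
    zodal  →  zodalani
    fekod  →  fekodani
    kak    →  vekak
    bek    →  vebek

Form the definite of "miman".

mimanani

bemug and sug both end in -g yet inflect differently (bemugani, vesug), so the final letter is not what conditions the rule; the number of vowels is.
"miman" has 2 vowels. The stems with 2 vowels (bemug → bemugani, fekod → fekodani, rumid → rumidani) add -ani.
The other pattern: stems with 1 vowel add the prefix ve-.
So miman → mimanani.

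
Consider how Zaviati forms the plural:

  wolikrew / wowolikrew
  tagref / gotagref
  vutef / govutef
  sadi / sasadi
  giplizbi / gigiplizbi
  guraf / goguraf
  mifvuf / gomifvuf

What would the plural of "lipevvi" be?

lilipevvi

vutef and wolikrew both have last vowel 'e' yet inflect differently (govutef, wowolikrew), so the last vowel is not what conditions the rule; the final letter is.
"lipevvi" ends in -i. The stems ending in -i (sadi → sasadi, giplizbi → gigiplizbi) repeat the first consonant+vowel as a prefix.
The other pattern: stems ending in -f add the prefix go-.
So lipevvi → lilipevvi.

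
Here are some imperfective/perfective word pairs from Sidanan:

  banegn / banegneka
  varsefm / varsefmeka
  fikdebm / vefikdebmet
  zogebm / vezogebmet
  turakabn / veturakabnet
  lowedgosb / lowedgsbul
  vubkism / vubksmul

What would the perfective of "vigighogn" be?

vigighogneka

varsefm and fikdebm both end in -m yet inflect differently (varsefmeka, vefikdebmet), so the final letter is not what conditions the rule; the second-to-last letter is.
"vigighogn" has second-to-last letter 'g'. The one such stem in the data (banegn → banegneka) adds -eka, so the same rule applies.
The other patterns: stems whose second-to-last letter is 'b' add ve- … -et around the stem; stems whose second-to-last letter is 's' delete the last vowel and add -ul.
So vigighogn → vigighogneka.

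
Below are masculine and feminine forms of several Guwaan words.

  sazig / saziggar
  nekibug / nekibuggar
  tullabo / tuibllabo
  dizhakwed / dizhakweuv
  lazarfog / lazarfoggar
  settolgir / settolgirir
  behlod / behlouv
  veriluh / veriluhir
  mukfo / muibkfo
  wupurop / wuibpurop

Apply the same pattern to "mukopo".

nekibug and veriluh both have last vowel 'u' yet inflect differently (nekibuggar, veriluhir), so the last vowel is not what conditions the rule; the final letter is.
"mukopo" ends in -o. The stems ending in -o (mukfo → muibkfo, tullabo → tuibllabo) insert -ib- after the first vowel.
So mukopo → muibkopo.

muibkopo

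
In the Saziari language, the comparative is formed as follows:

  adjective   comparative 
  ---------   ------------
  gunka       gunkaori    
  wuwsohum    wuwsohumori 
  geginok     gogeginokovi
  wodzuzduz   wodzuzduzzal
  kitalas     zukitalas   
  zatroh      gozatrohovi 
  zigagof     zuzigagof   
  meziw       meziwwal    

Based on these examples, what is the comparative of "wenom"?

wenomori

wodzuzduz and wuwsohum both have last vowel 'u' yet inflect differently (wodzuzduzzal, wuwsohumori), so the last vowel is not what conditions the rule; the final letter is.
"wenom" ends in -m. The one such stem in the data (wuwsohum → wuwsohumori) adds -ori, so the same rule applies.
The other patterns: stems ending in -w or -z double the final consonant and add -al; stems ending in -h or -k add go- … -ovi around the stem; stems ending in -f or -s add the prefix zu-.
So wenom → wenomori.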